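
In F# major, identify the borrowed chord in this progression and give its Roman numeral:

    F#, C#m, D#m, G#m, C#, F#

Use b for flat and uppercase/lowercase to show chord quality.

v

In F# major the diatonic chords are F#, G#m, A#m, B, C#, D#m, E#dim. Of the given chords, F#, D#m, G#m and C# are diatonic. C#m (C#–E–G#) is not: scale degree 5 in F# major carries C# (V). In F# minor the chord on that degree is C#m, so here it functions as v, borrowed from the parallel minor.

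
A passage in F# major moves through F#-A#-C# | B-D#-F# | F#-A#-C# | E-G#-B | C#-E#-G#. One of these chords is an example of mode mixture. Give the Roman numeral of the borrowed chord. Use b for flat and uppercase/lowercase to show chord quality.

The diatonic triads in F# major are F#, G#m, A#m, B, C#, D#m, E#dim. Of the given chords, F#–A#–C# = F#, B–D#–F# = B and C#–E#–G# = C# are diatonic. E–G#–B is not: scale degree 7 in F# major carries E#dim (vii°). In F# minor the chord on that degree is E, so here it functions as bVII, borrowed from the parallel minor.

bVII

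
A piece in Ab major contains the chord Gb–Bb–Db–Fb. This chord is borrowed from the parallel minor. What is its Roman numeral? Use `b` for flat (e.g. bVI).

Gb is the lowered form of scale degree 7 in Ab major (the diatonic degree 7 is G). Diatonically Ab major has Gdim (vii°) on that degree; Gb–Bb–Db–Fb is instead the dominant-seventh chord native to Ab minor, so it takes the label bVII7.

bVII7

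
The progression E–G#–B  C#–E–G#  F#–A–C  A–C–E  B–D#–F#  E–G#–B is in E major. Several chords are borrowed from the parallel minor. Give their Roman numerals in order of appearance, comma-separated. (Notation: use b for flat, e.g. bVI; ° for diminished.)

ii°, iv

The diatonic triads in E major are E, F#m, G#m, A, B, C#m, D#dim. E–G#–B = E, C#–E–G# = C#m and B–D#–F# = B all belong to that set. F#–A–C doesn't fit — on degree 2 E major would have F#m (ii). F#dim is the degree-2 chord of E minor, so it is the borrowed ii°. But A–C–E is foreign: the diatonic IV on degree 4 is A, whereas Am comes from E minor. It is labeled iv.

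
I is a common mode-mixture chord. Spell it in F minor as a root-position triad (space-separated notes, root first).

F A C

I is built on scale degree 1, which is F in both F minor and its parallel. In F major the chord on F is F–A–C.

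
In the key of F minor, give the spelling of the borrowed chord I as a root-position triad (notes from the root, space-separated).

F A C

The root, F, is scale degree 1 — the same note in F minor and F major; only the chord quality changes. In F major the chord on F is F–A–C.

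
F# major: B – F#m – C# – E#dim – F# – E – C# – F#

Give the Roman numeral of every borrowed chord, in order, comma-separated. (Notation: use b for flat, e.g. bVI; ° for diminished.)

i, bVII

F# major has the diatonic set F#, G#m, A#m, B, C#, D#m, E#dim. B, C#, E#dim and F# are all diatonic. F#m (F#–A–C#) is not: scale degree 1 in F# major carries F# (I). In F# minor the chord on that degree is F#m, so here it functions as i, borrowed from the parallel minor. E (E–G#–B) doesn't fit — on degree 7 F# major would have E#dim (vii°). E is the degree-7 chord of F# minor, so it is the borrowed bVII.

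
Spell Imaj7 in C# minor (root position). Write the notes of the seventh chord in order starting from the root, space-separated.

C# E# G# B#

The root, C#, is scale degree 1 — the same note in C# minor and C# major; only the chord quality changes. Stacking thirds in C# major on C# gives C#–E#–G#–B#.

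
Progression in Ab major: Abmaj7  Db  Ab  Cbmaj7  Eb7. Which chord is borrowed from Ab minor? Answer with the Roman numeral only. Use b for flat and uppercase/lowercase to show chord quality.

In Ab major the diatonic chords are Ab, Bbm, Cm, Db, Eb, Fm, Gdim. Abmaj7, Db, Ab and Eb7 all belong to that set. Cbmaj7 (Cb–Eb–Gb–Bb) doesn't fit — on degree 3 Ab major would have Cm (iii). Cbmaj7 is the degree-3 chord of Ab minor, so it is the borrowed bIIImaj7.

bIIImaj7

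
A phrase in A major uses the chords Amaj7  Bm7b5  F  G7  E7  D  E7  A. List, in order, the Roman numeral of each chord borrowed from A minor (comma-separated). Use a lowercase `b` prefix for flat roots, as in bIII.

iiø7, bVI, bVII7

A major has the diatonic set A, Bm, C#m, D, E, F#m, G#dim. Amaj7, E7, D and A all belong to that set. But Bm7b5 (B–D–F–A) is foreign: the diatonic ii on degree 2 is Bm, whereas Bm7b5 comes from A minor. It is labeled iiø7. F (F–A–C) doesn't fit — on degree 6 A major would have F#m (vi). F is the degree-6 chord of A minor, so it is the borrowed bVI. G7 (G–B–D–F) is not: scale degree 7 in A major carries G#dim (vii°). In A minor the chord on that degree is G7, so here it functions as bVII7, borrowed from the parallel minor.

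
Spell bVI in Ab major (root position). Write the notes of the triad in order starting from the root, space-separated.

Fb Ab Cb

Scale degree 6 in Ab major is F. bVI uses the lowered form, Fb, taken from Ab minor. In Ab minor the chord on Fb is Fb–Ab–Cb.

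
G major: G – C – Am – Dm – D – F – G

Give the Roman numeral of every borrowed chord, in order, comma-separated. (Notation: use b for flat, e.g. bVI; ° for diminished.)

G major has the diatonic set G, Am, Bm, C, D, Em, F#dim. G, C, Am and D all belong to that set. Dm (D–F–A) is not: scale degree 5 in G major carries D (V). In G minor the chord on that degree is Dm, so here it functions as v, borrowed from the parallel minor. But F (F–A–C) is foreign: the diatonic vii° on degree 7 is F#dim, whereas F comes from G minor. It is labeled bVII.

v, bVII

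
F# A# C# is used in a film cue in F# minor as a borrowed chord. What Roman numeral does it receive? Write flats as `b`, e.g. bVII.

The root F# is the diatonic 1st degree of F# minor; the borrowing shows in the chord quality. F#–A#–C# is a major chord — the form found in F# major, not the diatonic i (F#m). Borrowed into F# minor it is written I.

I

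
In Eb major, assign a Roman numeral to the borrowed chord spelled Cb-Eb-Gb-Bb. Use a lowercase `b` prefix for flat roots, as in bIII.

In Eb major scale degree 6 is C; Cb is its lowered form, from Eb minor. Cb–Eb–Gb–Bb is a major-seventh chord — the form found in Eb minor, not the diatonic vi (Cm). Borrowed into Eb major it is written bVImaj7.

bVImaj7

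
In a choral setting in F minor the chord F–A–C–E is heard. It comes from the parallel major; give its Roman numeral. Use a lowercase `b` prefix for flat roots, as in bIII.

The root F is the diatonic 1st degree of F minor; the borrowing shows in the chord quality. F–A–C–E is a major-seventh chord — the form found in F major, not the diatonic i (Fm). Borrowed into F minor it is written Imaj7.

Imaj7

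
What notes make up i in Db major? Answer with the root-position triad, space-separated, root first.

Db Fb Ab

The root, Db, is scale degree 1 — the same note in Db major and Db minor; only the chord quality changes. Stacking thirds in Db minor on Db gives Db–Fb–Ab.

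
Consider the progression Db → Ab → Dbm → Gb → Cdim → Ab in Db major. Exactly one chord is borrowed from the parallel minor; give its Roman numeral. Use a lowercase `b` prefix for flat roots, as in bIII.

In Db major the diatonic chords are Db, Ebm, Fm, Gb, Ab, Bbm, Cdim. Db, Ab, Gb and Cdim all belong to that set. Dbm (Db–Fb–Ab) doesn't fit — on degree 1 Db major would have Db (I). Dbm is the degree-1 chord of Db minor, so it is the borrowed i.

i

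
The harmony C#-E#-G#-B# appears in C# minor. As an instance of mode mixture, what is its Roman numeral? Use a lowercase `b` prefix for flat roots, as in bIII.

The root C# is the diatonic 1st degree of C# minor; the borrowing shows in the chord quality. Diatonically C# minor has C#m (i) on that degree; C#–E#–G#–B# is instead the major-seventh chord native to C# major, so it takes the label Imaj7.

Imaj7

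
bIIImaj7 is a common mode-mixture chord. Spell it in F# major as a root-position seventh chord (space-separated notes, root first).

bIIImaj7 is built on the lowered scale degree 3. In F# major degree 3 is A#; lowered it becomes A. In F# minor the chord on A is A–C#–E–G#.

A C# E G#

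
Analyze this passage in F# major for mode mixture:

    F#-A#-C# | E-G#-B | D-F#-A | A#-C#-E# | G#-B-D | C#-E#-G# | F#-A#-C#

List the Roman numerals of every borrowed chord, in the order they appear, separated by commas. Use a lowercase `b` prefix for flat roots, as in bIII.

In F# major the diatonic chords are F#, G#m, A#m, B, C#, D#m, E#dim. Of the given chords, F#–A#–C# = F#, A#–C#–E# = A#m and C#–E#–G# = C# are diatonic. But E–G#–B is foreign: the diatonic vii° on degree 7 is E#dim, whereas E comes from F# minor. It is labeled bVII. D–F#–A doesn't fit — on degree 6 F# major would have D#m (vi). D is the degree-6 chord of F# minor, so it is the borrowed bVI. G#–B–D doesn't fit — on degree 2 F# major would have G#m (ii). G#dim is the degree-2 chord of F# minor, so it is the borrowed ii°.

bVII, bVI, ii°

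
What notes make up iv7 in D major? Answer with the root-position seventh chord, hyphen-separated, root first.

G-Bb-D-F

iv7 is built on scale degree 4, which is G in both D major and its parallel. Building the minor-seventh chord from the parallel minor on G: G–Bb–D–F.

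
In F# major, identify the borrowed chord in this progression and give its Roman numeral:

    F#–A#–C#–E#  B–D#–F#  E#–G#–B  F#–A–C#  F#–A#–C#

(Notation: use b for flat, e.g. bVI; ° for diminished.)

i

In F# major the diatonic chords are F#, G#m, A#m, B, C#, D#m, E#dim. Of the given chords, F#–A#–C#–E# = F#maj7, B–D#–F# = B, E#–G#–B = E#dim and F#–A#–C# = F# are diatonic. F#–A–C# is not: scale degree 1 in F# major carries F# (I). In F# minor the chord on that degree is F#m, so here it functions as i, borrowed from the parallel minor.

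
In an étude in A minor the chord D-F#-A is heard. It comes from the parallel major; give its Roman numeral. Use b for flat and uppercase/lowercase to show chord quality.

IV

D is scale degree 4 in A minor. D–F#–A is a major chord — the form found in A major, not the diatonic iv (Dm). Borrowed into A minor it is written IV.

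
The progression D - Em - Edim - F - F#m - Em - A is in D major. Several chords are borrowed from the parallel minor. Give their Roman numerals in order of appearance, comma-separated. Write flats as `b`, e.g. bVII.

D major has the diatonic set D, Em, F#m, G, A, Bm, C#dim. D, Em, F#m and A all belong to that set. Edim (E–G–Bb) is not: scale degree 2 in D major carries Em (ii). In D minor the chord on that degree is Edim, so here it functions as ii°, borrowed from the parallel minor. But F (F–A–C) is foreign: the diatonic iii on degree 3 is F#m, whereas F comes from D minor. It is labeled bIII.

ii°, bIII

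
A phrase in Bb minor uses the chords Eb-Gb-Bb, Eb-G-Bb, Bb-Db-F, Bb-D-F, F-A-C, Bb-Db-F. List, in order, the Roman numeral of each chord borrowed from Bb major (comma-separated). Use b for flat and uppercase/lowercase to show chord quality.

In Bb minor (with V from harmonic minor) the diatonic chords are Bbm, Cdim, Db, Ebm, F, Gb, Ab. Of the given chords, Eb–Gb–Bb = Ebm, Bb–Db–F = Bbm and F–A–C = F are diatonic. Eb–G–Bb doesn't fit — on degree 4 Bb minor would have Ebm (iv). Eb is the degree-4 chord of Bb major, so it is the borrowed IV. But Bb–D–F is foreign: the diatonic i on degree 1 is Bbm, whereas Bb comes from Bb major. It is labeled I.

IV, I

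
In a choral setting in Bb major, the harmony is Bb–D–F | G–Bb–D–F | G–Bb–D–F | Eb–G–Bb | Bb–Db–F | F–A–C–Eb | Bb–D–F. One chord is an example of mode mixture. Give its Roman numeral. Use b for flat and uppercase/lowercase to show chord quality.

i

In Bb major the diatonic chords are Bb, Cm, Dm, Eb, F, Gm, Adim. Bb–D–F = Bb, G–Bb–D–F = Gm7, Eb–G–Bb = Eb and F–A–C–Eb = F7 are all diatonic. But Bb–Db–F is foreign: the diatonic I on degree 1 is Bb, whereas Bbm comes from Bb minor. It is labeled i.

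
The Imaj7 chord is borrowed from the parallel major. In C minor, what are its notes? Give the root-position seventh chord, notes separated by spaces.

C E G B

The root, C, is scale degree 1 — the same note in C minor and C major; only the chord quality changes. Building the major-seventh chord from the parallel major on C: C–E–G–B.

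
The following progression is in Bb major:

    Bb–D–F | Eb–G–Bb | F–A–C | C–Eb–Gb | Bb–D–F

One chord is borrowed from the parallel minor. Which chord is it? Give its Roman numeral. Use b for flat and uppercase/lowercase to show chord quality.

ii°

In Bb major the diatonic chords are Bb, Cm, Dm, Eb, F, Gm, Adim. Bb–D–F = Bb, Eb–G–Bb = Eb and F–A–C = F are all diatonic. But C–Eb–Gb is foreign: the diatonic ii on degree 2 is Cm, whereas Cdim comes from Bb minor. It is labeled ii°.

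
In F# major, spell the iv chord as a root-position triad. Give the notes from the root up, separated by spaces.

The root, B, is scale degree 4 — the same note in F# major and F# minor; only the chord quality changes. In F# minor the chord on B is B–D–F#.

B D F#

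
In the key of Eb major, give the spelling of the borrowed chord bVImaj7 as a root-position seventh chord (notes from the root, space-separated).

Cb Eb Gb Bb

Scale degree 6 in Eb major is C. bVImaj7 uses the lowered form, Cb, taken from Eb minor. In Eb minor the chord on Cb is Cb–Eb–Gb–Bb.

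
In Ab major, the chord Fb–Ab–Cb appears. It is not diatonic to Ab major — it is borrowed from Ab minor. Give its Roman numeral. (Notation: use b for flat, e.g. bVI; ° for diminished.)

In Ab major scale degree 6 is F; Fb is its lowered form, from Ab minor. Diatonically Ab major has Fm (vi) on that degree; Fb–Ab–Cb is instead the major chord native to Ab minor, so it takes the label bVI.

bVI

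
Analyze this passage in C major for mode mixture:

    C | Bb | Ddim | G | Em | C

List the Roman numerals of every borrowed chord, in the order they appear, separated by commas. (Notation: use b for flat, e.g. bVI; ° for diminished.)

In C major the diatonic chords are C, Dm, Em, F, G, Am, Bdim. C, G and Em are all diatonic. Bb (Bb–D–F) doesn't fit — on degree 7 C major would have Bdim (vii°). Bb is the degree-7 chord of C minor, so it is the borrowed bVII. Ddim (D–F–Ab) doesn't fit — on degree 2 C major would have Dm (ii). Ddim is the degree-2 chord of C minor, so it is the borrowed ii°.

bVII, ii°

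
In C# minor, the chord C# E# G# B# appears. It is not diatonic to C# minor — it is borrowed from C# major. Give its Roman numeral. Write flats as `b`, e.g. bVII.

The root C# is the diatonic 1st degree of C# minor; the borrowing shows in the chord quality. Diatonically C# minor has C#m (i) on that degree; C#–E#–G#–B# is instead the major-seventh chord native to C# major, so it takes the label Imaj7.

Imaj7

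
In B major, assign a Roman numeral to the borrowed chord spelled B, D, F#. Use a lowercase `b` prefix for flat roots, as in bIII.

The root B is the diatonic 1st degree of B major; the borrowing shows in the chord quality. Diatonically B major has B (I) on that degree; B–D–F# is instead the minor chord native to B minor, so it takes the label i.

i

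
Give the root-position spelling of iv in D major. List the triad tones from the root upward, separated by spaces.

G Bb D

iv is built on scale degree 4, which is G in both D major and its parallel. Building the minor chord from the parallel minor on G: G–Bb–D.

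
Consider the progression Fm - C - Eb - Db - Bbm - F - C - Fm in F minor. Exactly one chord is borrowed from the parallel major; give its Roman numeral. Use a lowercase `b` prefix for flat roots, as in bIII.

I

In F minor (with V from harmonic minor) the diatonic chords are Fm, Gdim, Ab, Bbm, C, Db, Eb. Fm, C, Eb, Db and Bbm all belong to that set. F (F–A–C) doesn't fit — on degree 1 F minor would have Fm (i). F is the degree-1 chord of F major, so it is the borrowed I.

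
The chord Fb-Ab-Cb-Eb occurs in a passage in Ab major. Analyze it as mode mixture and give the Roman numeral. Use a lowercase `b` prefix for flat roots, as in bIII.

bVImaj7

In Ab major scale degree 6 is F; Fb is its lowered form, from Ab minor. Diatonically Ab major has Fm (vi) on that degree; Fb–Ab–Cb–Eb is instead the major-seventh chord native to Ab minor, so it takes the label bVImaj7.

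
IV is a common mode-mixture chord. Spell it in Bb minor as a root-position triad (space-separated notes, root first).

Eb G Bb

IV is built on scale degree 4, which is Eb in both Bb minor and its parallel. Building the major chord from the parallel major on Eb: Eb–G–Bb.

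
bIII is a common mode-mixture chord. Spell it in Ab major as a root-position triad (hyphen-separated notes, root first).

Cb-Eb-Gb

The root of bIII is the lowered 3rd degree: C becomes Cb. In Ab minor the chord on Cb is Cb–Eb–Gb.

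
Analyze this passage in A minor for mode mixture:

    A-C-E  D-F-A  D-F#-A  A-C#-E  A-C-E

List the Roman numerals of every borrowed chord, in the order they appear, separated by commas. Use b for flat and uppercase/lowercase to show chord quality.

A minor has the diatonic set Am, Bdim, C, Dm, E, F, G (with V from harmonic minor). Of the given chords, A–C–E = Am and D–F–A = Dm are diatonic. But D–F#–A is foreign: the diatonic iv on degree 4 is Dm, whereas D comes from A major. It is labeled IV. But A–C#–E is foreign: the diatonic i on degree 1 is Am, whereas A comes from A major. It is labeled I.

IV, I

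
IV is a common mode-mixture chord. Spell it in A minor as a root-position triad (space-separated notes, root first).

D F# A

The root, D, is scale degree 4 — the same note in A minor and A major; only the chord quality changes. Stacking thirds in A major on D gives D–F#–A.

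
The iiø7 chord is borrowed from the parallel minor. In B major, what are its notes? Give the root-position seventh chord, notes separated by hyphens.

C#-E-G-B

iiø7 is built on scale degree 2, which is C# in both B major and its parallel. Stacking thirds in B minor on C# gives C#–E–G–B.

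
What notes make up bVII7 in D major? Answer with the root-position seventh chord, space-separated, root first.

C E G Bb

Scale degree 7 in D major is C#. bVII7 uses the lowered form, C, taken from D minor. In D minor the chord on C is C–E–G–Bb.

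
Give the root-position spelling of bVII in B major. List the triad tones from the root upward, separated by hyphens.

Scale degree 7 in B major is A#. bVII uses the lowered form, A, taken from B minor. In B minor the chord on A is A–C#–E.

A-C#-E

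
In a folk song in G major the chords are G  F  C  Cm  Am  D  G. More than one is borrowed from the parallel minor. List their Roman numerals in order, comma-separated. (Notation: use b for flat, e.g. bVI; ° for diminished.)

In G major the diatonic chords are G, Am, Bm, C, D, Em, F#dim. G, C, Am and D all belong to that set. F (F–A–C) is not: scale degree 7 in G major carries F#dim (vii°). In G minor the chord on that degree is F, so here it functions as bVII, borrowed from the parallel minor. Cm (C–Eb–G) is not: scale degree 4 in G major carries C (IV). In G minor the chord on that degree is Cm, so here it functions as iv, borrowed from the parallel minor.

bVII, iv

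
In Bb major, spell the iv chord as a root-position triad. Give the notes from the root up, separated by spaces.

Eb Gb Bb

iv is built on scale degree 4, which is Eb in both Bb major and its parallel. Building the minor chord from the parallel minor on Eb: Eb–Gb–Bb.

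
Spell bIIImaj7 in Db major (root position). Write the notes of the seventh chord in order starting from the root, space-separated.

Scale degree 3 in Db major is F. bIIImaj7 uses the lowered form, Fb, taken from Db minor. Building the major-seventh chord from the parallel minor on Fb: Fb–Ab–Cb–Eb.

Fb Ab Cb Eb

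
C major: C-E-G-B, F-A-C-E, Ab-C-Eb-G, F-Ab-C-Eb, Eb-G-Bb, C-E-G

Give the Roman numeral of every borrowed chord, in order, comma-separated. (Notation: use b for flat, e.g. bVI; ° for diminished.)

In C major the diatonic chords are C, Dm, Em, F, G, Am, Bdim. Of the given chords, C–E–G–B = Cmaj7, F–A–C–E = Fmaj7 and C–E–G = C are diatonic. Ab–C–Eb–G is not: scale degree 6 in C major carries Am (vi). In C minor the chord on that degree is Abmaj7, so here it functions as bVImaj7, borrowed from the parallel minor. F–Ab–C–Eb is not: scale degree 4 in C major carries F (IV). In C minor the chord on that degree is Fm7, so here it functions as iv7, borrowed from the parallel minor. But Eb–G–Bb is foreign: the diatonic iii on degree 3 is Em, whereas Eb comes from C minor. It is labeled bIII.

bVImaj7, iv7, bIII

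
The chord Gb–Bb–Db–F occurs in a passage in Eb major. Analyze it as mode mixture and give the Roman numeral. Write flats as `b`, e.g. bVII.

Gb is the lowered form of scale degree 3 in Eb major (the diatonic degree 3 is G). The diatonic chord on degree 3 would be Gm (iii), but Gb–Bb–Db–F is the major-seventh chord from Eb minor. As a borrowed chord it is labeled bIIImaj7.

bIIImaj7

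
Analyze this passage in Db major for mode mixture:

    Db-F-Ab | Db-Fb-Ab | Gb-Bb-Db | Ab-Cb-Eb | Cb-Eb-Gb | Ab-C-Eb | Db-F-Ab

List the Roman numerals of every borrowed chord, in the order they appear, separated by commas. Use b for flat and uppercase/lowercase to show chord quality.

Db major has the diatonic set Db, Ebm, Fm, Gb, Ab, Bbm, Cdim. Of the given chords, Db–F–Ab = Db, Gb–Bb–Db = Gb and Ab–C–Eb = Ab are diatonic. Db–Fb–Ab is not: scale degree 1 in Db major carries Db (I). In Db minor the chord on that degree is Dbm, so here it functions as i, borrowed from the parallel minor. But Ab–Cb–Eb is foreign: the diatonic V on degree 5 is Ab, whereas Abm comes from Db minor. It is labeled v. But Cb–Eb–Gb is foreign: the diatonic vii° on degree 7 is Cdim, whereas Cb comes from Db minor. It is labeled bVII.

i, v, bVII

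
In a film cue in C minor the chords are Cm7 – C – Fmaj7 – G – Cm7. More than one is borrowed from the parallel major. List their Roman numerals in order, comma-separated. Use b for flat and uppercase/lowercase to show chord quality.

I, IVmaj7

C minor has the diatonic set Cm, Ddim, Eb, Fm, G, Ab, Bb (with V from harmonic minor). Cm7 and G both belong to that set. C (C–E–G) doesn't fit — on degree 1 C minor would have Cm (i). C is the degree-1 chord of C major, so it is the borrowed I. Fmaj7 (F–A–C–E) doesn't fit — on degree 4 C minor would have Fm (iv). Fmaj7 is the degree-4 chord of C major, so it is the borrowed IVmaj7.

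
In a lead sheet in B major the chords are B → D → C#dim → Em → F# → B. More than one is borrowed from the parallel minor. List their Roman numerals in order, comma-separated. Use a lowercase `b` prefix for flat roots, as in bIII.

In B major the diatonic chords are B, C#m, D#m, E, F#, G#m, A#dim. Of the given chords, B and F# are diatonic. D (D–F#–A) doesn't fit — on degree 3 B major would have D#m (iii). D is the degree-3 chord of B minor, so it is the borrowed bIII. C#dim (C#–E–G) doesn't fit — on degree 2 B major would have C#m (ii). C#dim is the degree-2 chord of B minor, so it is the borrowed ii°. Em (E–G–B) is not: scale degree 4 in B major carries E (IV). In B minor the chord on that degree is Em, so here it functions as iv, borrowed from the parallel minor.

bIII, ii°, iv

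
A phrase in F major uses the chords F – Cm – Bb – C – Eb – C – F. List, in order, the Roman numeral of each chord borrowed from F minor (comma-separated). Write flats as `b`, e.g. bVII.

F major has the diatonic set F, Gm, Am, Bb, C, Dm, Edim. Of the given chords, F, Bb and C are diatonic. Cm (C–Eb–G) is not: scale degree 5 in F major carries C (V). In F minor the chord on that degree is Cm, so here it functions as v, borrowed from the parallel minor. But Eb (Eb–G–Bb) is foreign: the diatonic vii° on degree 7 is Edim, whereas Eb comes from F minor. It is labeled bVII.

v, bVII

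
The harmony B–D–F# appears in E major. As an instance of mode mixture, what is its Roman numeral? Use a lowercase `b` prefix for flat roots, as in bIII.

The root B is the diatonic 5th degree of E major; the borrowing shows in the chord quality. Diatonically E major has B (V) on that degree; B–D–F# is instead the minor chord native to E minor, so it takes the label v.

v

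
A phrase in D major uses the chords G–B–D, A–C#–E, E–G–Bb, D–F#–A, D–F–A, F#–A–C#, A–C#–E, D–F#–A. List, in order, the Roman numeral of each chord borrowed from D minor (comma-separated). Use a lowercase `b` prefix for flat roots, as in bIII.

D major has the diatonic set D, Em, F#m, G, A, Bm, C#dim. G–B–D = G, A–C#–E = A, D–F#–A = D and F#–A–C# = F#m all belong to that set. E–G–Bb doesn't fit — on degree 2 D major would have Em (ii). Edim is the degree-2 chord of D minor, so it is the borrowed ii°. D–F–A is not: scale degree 1 in D major carries D (I). In D minor the chord on that degree is Dm, so here it functions as i, borrowed from the parallel minor.

ii°, i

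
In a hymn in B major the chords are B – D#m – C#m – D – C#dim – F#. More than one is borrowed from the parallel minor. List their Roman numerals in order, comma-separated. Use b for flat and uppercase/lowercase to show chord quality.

In B major the diatonic chords are B, C#m, D#m, E, F#, G#m, A#dim. B, D#m, C#m and F# are all diatonic. D (D–F#–A) is not: scale degree 3 in B major carries D#m (iii). In B minor the chord on that degree is D, so here it functions as bIII, borrowed from the parallel minor. C#dim (C#–E–G) is not: scale degree 2 in B major carries C#m (ii). In B minor the chord on that degree is C#dim, so here it functions as ii°, borrowed from the parallel minor.

bIII, ii°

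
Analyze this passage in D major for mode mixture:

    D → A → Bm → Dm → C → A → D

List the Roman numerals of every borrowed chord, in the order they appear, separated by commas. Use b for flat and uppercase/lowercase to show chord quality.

i, bVII

The diatonic triads in D major are D, Em, F#m, G, A, Bm, C#dim. D, A and Bm all belong to that set. Dm (D–F–A) is not: scale degree 1 in D major carries D (I). In D minor the chord on that degree is Dm, so here it functions as i, borrowed from the parallel minor. But C (C–E–G) is foreign: the diatonic vii° on degree 7 is C#dim, whereas C comes from D minor. It is labeled bVII.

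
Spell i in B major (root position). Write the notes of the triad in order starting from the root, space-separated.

i is built on scale degree 1, which is B in both B major and its parallel. Stacking thirds in B minor on B gives B–D–F#.

B D F#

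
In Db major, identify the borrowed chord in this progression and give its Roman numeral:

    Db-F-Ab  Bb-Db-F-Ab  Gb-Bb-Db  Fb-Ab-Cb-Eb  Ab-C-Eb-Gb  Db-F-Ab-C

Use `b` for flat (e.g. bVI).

In Db major the diatonic chords are Db, Ebm, Fm, Gb, Ab, Bbm, Cdim. Db–F–Ab = Db, Bb–Db–F–Ab = Bbm7, Gb–Bb–Db = Gb, Ab–C–Eb–Gb = Ab7 and Db–F–Ab–C = Dbmaj7 are all diatonic. Fb–Ab–Cb–Eb is not: scale degree 3 in Db major carries Fm (iii). In Db minor the chord on that degree is Fbmaj7, so here it functions as bIIImaj7, borrowed from the parallel minor.

bIIImaj7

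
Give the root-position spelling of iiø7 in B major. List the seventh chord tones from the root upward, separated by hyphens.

The root, C#, is scale degree 2 — the same note in B major and B minor; only the chord quality changes. Building the half-diminished-seventh chord from the parallel minor on C#: C#–E–G–B.

C#-E-G-B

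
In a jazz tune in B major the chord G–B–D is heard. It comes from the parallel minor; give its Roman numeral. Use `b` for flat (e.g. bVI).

The root G is the lowered 6th scale degree — diatonically B major has G# there. G–B–D is a major chord — the form found in B minor, not the diatonic vi (G#m). Borrowed into B major it is written bVI.

bVI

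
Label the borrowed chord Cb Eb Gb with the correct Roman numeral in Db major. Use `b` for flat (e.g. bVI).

bVII

Cb is the lowered form of scale degree 7 in Db major (the diatonic degree 7 is C). The diatonic chord on degree 7 would be Cdim (vii°), but Cb–Eb–Gb is the major chord from Db minor. As a borrowed chord it is labeled bVII.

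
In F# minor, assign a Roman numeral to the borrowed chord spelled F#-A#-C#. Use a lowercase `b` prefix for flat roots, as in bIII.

I

F# is scale degree 1 in F# minor. The diatonic chord on degree 1 would be F#m (i), but F#–A#–C# is the major chord from F# major. As a borrowed chord it is labeled I.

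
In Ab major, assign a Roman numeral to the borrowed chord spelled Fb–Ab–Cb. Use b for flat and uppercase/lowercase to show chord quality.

bVI

The root Fb is the lowered 6th scale degree — diatonically Ab major has F there. Fb–Ab–Cb is a major chord — the form found in Ab minor, not the diatonic vi (Fm). Borrowed into Ab major it is written bVI.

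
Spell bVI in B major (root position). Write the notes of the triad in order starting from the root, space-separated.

G B D

bVI is built on the lowered scale degree 6. In B major degree 6 is G#; lowered it becomes G. In B minor the chord on G is G–B–D.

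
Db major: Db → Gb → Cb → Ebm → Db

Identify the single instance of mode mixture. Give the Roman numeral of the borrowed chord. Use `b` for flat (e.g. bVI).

Db major has the diatonic set Db, Ebm, Fm, Gb, Ab, Bbm, Cdim. Of the given chords, Db, Gb and Ebm are diatonic. But Cb (Cb–Eb–Gb) is foreign: the diatonic vii° on degree 7 is Cdim, whereas Cb comes from Db minor. It is labeled bVII.

bVII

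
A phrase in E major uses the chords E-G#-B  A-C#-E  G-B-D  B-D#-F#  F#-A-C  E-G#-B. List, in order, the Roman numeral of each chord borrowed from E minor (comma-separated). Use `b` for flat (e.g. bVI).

E major has the diatonic set E, F#m, G#m, A, B, C#m, D#dim. Of the given chords, E–G#–B = E, A–C#–E = A and B–D#–F# = B are diatonic. G–B–D doesn't fit — on degree 3 E major would have G#m (iii). G is the degree-3 chord of E minor, so it is the borrowed bIII. But F#–A–C is foreign: the diatonic ii on degree 2 is F#m, whereas F#dim comes from E minor. It is labeled ii°.

bIII, ii°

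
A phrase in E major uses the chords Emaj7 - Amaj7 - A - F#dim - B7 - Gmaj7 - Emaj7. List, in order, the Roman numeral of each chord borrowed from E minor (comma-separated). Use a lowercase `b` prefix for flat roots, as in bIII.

E major has the diatonic set E, F#m, G#m, A, B, C#m, D#dim. Emaj7, Amaj7, A and B7 are all diatonic. F#dim (F#–A–C) is not: scale degree 2 in E major carries F#m (ii). In E minor the chord on that degree is F#dim, so here it functions as ii°, borrowed from the parallel minor. Gmaj7 (G–B–D–F#) is not: scale degree 3 in E major carries G#m (iii). In E minor the chord on that degree is Gmaj7, so here it functions as bIIImaj7, borrowed from the parallel minor.

ii°, bIIImaj7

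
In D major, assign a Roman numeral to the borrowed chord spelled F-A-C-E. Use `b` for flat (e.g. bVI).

bIIImaj7

The root F is the lowered 3rd scale degree — diatonically D major has F# there. Diatonically D major has F#m (iii) on that degree; F–A–C–E is instead the major-seventh chord native to D minor, so it takes the label bIIImaj7.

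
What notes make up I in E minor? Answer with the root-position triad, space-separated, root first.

E G# B

I is built on scale degree 1, which is E in both E minor and its parallel. In E major the chord on E is E–G#–B.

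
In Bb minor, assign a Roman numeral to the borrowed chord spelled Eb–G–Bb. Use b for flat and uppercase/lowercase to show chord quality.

The root Eb is the diatonic 4th degree of Bb minor; the borrowing shows in the chord quality. Diatonically Bb minor has Ebm (iv) on that degree; Eb–G–Bb is instead the major chord native to Bb major, so it takes the label IV.

IV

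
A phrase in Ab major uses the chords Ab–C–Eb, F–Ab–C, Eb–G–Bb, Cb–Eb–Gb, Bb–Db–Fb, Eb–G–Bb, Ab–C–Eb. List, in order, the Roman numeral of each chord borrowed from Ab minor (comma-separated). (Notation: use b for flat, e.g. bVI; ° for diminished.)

bIII, ii°

The diatonic triads in Ab major are Ab, Bbm, Cm, Db, Eb, Fm, Gdim. Ab–C–Eb = Ab, F–Ab–C = Fm and Eb–G–Bb = Eb are all diatonic. Cb–Eb–Gb is not: scale degree 3 in Ab major carries Cm (iii). In Ab minor the chord on that degree is Cb, so here it functions as bIII, borrowed from the parallel minor. Bb–Db–Fb is not: scale degree 2 in Ab major carries Bbm (ii). In Ab minor the chord on that degree is Bbdim, so here it functions as ii°, borrowed from the parallel minor.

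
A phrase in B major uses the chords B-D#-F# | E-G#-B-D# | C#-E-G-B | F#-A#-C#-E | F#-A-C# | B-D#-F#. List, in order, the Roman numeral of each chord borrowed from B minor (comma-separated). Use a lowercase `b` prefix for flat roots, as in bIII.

B major has the diatonic set B, C#m, D#m, E, F#, G#m, A#dim. B–D#–F# = B, E–G#–B–D# = Emaj7 and F#–A#–C#–E = F#7 all belong to that set. But C#–E–G–B is foreign: the diatonic ii on degree 2 is C#m, whereas C#m7b5 comes from B minor. It is labeled iiø7. F#–A–C# doesn't fit — on degree 5 B major would have F# (V). F#m is the degree-5 chord of B minor, so it is the borrowed v.

iiø7, v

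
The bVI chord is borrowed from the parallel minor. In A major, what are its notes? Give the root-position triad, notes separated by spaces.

The root of bVI is the lowered 6th degree: F# becomes F. Stacking thirds in A minor on F gives F–A–C.

F A C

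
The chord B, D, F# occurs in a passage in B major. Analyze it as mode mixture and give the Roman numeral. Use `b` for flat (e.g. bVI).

B is scale degree 1 in B major. B–D–F# is a minor chord — the form found in B minor, not the diatonic I (B). Borrowed into B major it is written i.

i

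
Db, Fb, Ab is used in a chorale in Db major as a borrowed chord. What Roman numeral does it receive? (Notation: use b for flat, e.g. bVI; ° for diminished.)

i

The root Db is the diatonic 1st degree of Db major; the borrowing shows in the chord quality. Db–Fb–Ab is a minor chord — the form found in Db minor, not the diatonic I (Db). Borrowed into Db major it is written i.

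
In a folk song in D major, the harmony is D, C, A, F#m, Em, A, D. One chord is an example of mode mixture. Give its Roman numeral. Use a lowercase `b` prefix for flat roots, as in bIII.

bVII

In D major the diatonic chords are D, Em, F#m, G, A, Bm, C#dim. D, A, F#m and Em are all diatonic. But C (C–E–G) is foreign: the diatonic vii° on degree 7 is C#dim, whereas C comes from D minor. It is labeled bVII.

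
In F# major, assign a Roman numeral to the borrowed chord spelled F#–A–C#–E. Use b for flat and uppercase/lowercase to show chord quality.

The root F# is the diatonic 1st degree of F# major; the borrowing shows in the chord quality. Diatonically F# major has F# (I) on that degree; F#–A–C#–E is instead the minor-seventh chord native to F# minor, so it takes the label i7.

i7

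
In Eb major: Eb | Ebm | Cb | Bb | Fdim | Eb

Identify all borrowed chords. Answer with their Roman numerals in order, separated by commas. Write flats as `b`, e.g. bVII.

Eb major has the diatonic set Eb, Fm, Gm, Ab, Bb, Cm, Ddim. Eb and Bb both belong to that set. Ebm (Eb–Gb–Bb) doesn't fit — on degree 1 Eb major would have Eb (I). Ebm is the degree-1 chord of Eb minor, so it is the borrowed i. Cb (Cb–Eb–Gb) doesn't fit — on degree 6 Eb major would have Cm (vi). Cb is the degree-6 chord of Eb minor, so it is the borrowed bVI. Fdim (F–Ab–Cb) doesn't fit — on degree 2 Eb major would have Fm (ii). Fdim is the degree-2 chord of Eb minor, so it is the borrowed ii°.

i, bVI, ii°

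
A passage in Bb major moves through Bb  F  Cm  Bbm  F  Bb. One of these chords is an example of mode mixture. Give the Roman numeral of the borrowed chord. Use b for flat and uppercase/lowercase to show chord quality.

Bb major has the diatonic set Bb, Cm, Dm, Eb, F, Gm, Adim. Of the given chords, Bb, F and Cm are diatonic. Bbm (Bb–Db–F) doesn't fit — on degree 1 Bb major would have Bb (I). Bbm is the degree-1 chord of Bb minor, so it is the borrowed i.

i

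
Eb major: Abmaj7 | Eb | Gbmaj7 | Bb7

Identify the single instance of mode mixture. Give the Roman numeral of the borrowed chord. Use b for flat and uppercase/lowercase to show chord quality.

bIIImaj7

In Eb major the diatonic chords are Eb, Fm, Gm, Ab, Bb, Cm, Ddim. Abmaj7, Eb and Bb7 all belong to that set. But Gbmaj7 (Gb–Bb–Db–F) is foreign: the diatonic iii on degree 3 is Gm, whereas Gbmaj7 comes from Eb minor. It is labeled bIIImaj7.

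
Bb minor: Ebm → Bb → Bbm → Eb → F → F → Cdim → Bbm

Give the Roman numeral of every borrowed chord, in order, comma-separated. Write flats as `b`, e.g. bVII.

In Bb minor (with V from harmonic minor) the diatonic chords are Bbm, Cdim, Db, Ebm, F, Gb, Ab. Ebm, Bbm, F and Cdim are all diatonic. Bb (Bb–D–F) is not: scale degree 1 in Bb minor carries Bbm (i). In Bb major the chord on that degree is Bb, so here it functions as I, borrowed from the parallel major. But Eb (Eb–G–Bb) is foreign: the diatonic iv on degree 4 is Ebm, whereas Eb comes from Bb major. It is labeled IV.

I, IV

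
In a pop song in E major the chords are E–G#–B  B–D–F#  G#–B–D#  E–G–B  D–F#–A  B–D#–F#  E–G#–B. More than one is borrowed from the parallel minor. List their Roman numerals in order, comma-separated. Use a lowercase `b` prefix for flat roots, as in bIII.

The diatonic triads in E major are E, F#m, G#m, A, B, C#m, D#dim. E–G#–B = E, G#–B–D# = G#m and B–D#–F# = B are all diatonic. B–D–F# doesn't fit — on degree 5 E major would have B (V). Bm is the degree-5 chord of E minor, so it is the borrowed v. But E–G–B is foreign: the diatonic I on degree 1 is E, whereas Em comes from E minor. It is labeled i. D–F#–A is not: scale degree 7 in E major carries D#dim (vii°). In E minor the chord on that degree is D, so here it functions as bVII, borrowed from the parallel minor.

v, i, bVII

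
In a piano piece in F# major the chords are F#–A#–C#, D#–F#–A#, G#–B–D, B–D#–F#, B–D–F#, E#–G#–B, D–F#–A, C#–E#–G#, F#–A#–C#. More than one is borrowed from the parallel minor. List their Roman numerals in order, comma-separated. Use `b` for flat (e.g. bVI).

In F# major the diatonic chords are F#, G#m, A#m, B, C#, D#m, E#dim. F#–A#–C# = F#, D#–F#–A# = D#m, B–D#–F# = B, E#–G#–B = E#dim and C#–E#–G# = C# all belong to that set. But G#–B–D is foreign: the diatonic ii on degree 2 is G#m, whereas G#dim comes from F# minor. It is labeled ii°. B–D–F# is not: scale degree 4 in F# major carries B (IV). In F# minor the chord on that degree is Bm, so here it functions as iv, borrowed from the parallel minor. D–F#–A doesn't fit — on degree 6 F# major would have D#m (vi). D is the degree-6 chord of F# minor, so it is the borrowed bVI.

ii°, iv, bVI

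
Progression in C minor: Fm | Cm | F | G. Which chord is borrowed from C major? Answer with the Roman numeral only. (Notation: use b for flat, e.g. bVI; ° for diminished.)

C minor has the diatonic set Cm, Ddim, Eb, Fm, G, Ab, Bb (with V from harmonic minor). Of the given chords, Fm, Cm and G are diatonic. F (F–A–C) is not: scale degree 4 in C minor carries Fm (iv). In C major the chord on that degree is F, so here it functions as IV, borrowed from the parallel major.

IV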